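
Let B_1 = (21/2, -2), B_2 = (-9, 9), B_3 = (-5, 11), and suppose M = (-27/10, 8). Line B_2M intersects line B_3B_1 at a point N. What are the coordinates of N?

Barycentric coordinates of M with respect to B_1B_2B_3: (1/5, 1/5, 3/5).
On side B_3B_1 the B_2-coordinate is zero; dropping M's B_2-weight 1/5 and renormalizing the remaining 3/5 : 1/5 gives weights 3/4, 1/4 on B_3, B_1.
N = (3/4)·(-5, 11) + (1/4)·(21/2, -2) = (-9/8, 31/4).

(-9/8, 31/4)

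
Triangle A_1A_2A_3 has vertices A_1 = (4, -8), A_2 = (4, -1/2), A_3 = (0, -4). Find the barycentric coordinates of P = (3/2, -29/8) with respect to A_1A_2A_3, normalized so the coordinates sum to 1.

Signed area of the reference triangle: [A_1A_2A_3] = ½·(4·(-1/2−(-4)) + 4·(-4−(-8)) + 0·(-8−(-1/2))) = ½·(14 + 16 + 0) = 15.
[PA_2A_3] = ½·((3/2)·(-1/2−(-4)) + 4·(-4−(-29/8)) + 0·(-29/8−(-1/2))) = ½·(21/4 − 3/2 + 0) = 15/8, so the A_1-coordinate is (15/8)/15 = 1/8.
[A_1PA_3] = ½·(4·(-29/8−(-4)) + (3/2)·(-4−(-8)) + 0·(-8−(-29/8))) = ½·(3/2 + 6 + 0) = 15/4, so the A_2-coordinate is 1/4.
[A_1A_2P] = ½·(4·(-1/2−(-29/8)) + 4·(-29/8−(-8)) + (3/2)·(-8−(-1/2))) = ½·(25/2 + 35/2 − 45/4) = 75/8, so the A_3-coordinate is 5/8.

(1/8, 1/4, 5/8)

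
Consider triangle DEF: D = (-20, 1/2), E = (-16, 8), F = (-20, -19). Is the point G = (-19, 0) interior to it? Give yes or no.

yes

Barycentric coordinates of G: (49/78, 1/4, 19/156).
The three coordinates are positive, positive, positive; a point is interior exactly when all three are positive.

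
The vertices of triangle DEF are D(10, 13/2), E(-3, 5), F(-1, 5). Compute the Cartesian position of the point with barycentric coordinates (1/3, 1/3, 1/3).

(2, 11/2)

G = (1/3)·D + (1/3)·E + (1/3)·F.
x-coordinate: (1/3)·10 + (1/3)·(-3) + (1/3)·(-1) = 2.
y-coordinate: (1/3)·(13/2) + (1/3)·5 + (1/3)·5 = 11/2.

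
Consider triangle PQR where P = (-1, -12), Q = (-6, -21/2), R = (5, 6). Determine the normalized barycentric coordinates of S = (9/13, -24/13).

Signed area of the reference triangle: [PQR] = ½·((-1)·(-21/2−6) + (-6)·(6−(-12)) + 5·(-12−(-21/2))) = ½·(33/2 − 108 − 15/2) = -99/2.
[SQR] = ½·((9/13)·(-21/2−6) + (-6)·(6−(-24/13)) + 5·(-24/13−(-21/2))) = ½·(-297/26 − 612/13 + 1125/26) = -99/13, so the P-coordinate is (-99/13)/(-99/2) = 2/13.
[PSR] = ½·((-1)·(-24/13−6) + (9/13)·(6−(-12)) + 5·(-12−(-24/13))) = ½·(102/13 + 162/13 − 660/13) = -198/13, so the Q-coordinate is 4/13.
[PQS] = ½·((-1)·(-21/2−(-24/13)) + (-6)·(-24/13−(-12)) + (9/13)·(-12−(-21/2))) = ½·(225/26 − 792/13 − 27/26) = -693/26, so the R-coordinate is 7/13.

(2/13, 4/13, 7/13)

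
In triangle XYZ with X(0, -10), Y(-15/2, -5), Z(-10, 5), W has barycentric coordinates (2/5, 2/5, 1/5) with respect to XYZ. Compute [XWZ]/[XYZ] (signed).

The signed ratio [XWZ]/[XYZ] equals the barycentric coordinate of W at vertex Y, which is 2/5.

2/5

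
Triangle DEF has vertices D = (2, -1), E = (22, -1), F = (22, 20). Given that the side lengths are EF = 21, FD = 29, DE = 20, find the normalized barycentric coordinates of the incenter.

The incenter has barycentric coordinates proportional to the opposite side lengths: (21 : 29 : 20).
Normalizing by 21+29+20 = 70 gives (3/10, 29/70, 2/7).

(3/10, 29/70, 2/7)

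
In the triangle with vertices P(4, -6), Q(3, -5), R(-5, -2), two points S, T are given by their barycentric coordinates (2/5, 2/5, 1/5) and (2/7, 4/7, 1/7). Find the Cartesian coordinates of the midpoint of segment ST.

Barycentric coordinates of the midpoint are the average: (12/35, 17/35, 6/35).
Converting: (12/35)·P + (17/35)·Q + (6/35)·R = (69/35, -169/35).

(69/35, -169/35)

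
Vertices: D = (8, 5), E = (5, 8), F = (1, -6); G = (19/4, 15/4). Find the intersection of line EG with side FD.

(9/2, -1/2)

Barycentric coordinates of G with respect to DEF: (1/4, 1/2, 1/4).
On side FD the E-coordinate is zero; dropping G's E-weight 1/2 and renormalizing the remaining 1/4 : 1/4 gives weights 1/2, 1/2 on F, D.
H = (1/2)·(1, -6) + (1/2)·(8, 5) = (9/2, -1/2).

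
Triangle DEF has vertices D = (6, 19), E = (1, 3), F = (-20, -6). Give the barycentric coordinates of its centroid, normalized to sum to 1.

(1/3, 1/3, 1/3)

The centroid is the average of the vertices, so each weight is 1/3.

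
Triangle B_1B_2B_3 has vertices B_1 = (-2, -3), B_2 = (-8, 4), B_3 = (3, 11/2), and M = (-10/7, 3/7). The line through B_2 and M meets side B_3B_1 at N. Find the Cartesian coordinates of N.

(-1/3, -1/6)

Barycentric coordinates of M with respect to B_1B_2B_3: (4/7, 1/7, 2/7).
On side B_3B_1 the B_2-coordinate is zero; dropping M's B_2-weight 1/7 and renormalizing the remaining 2/7 : 4/7 gives weights 1/3, 2/3 on B_3, B_1.
N = (1/3)·(3, 11/2) + (2/3)·(-2, -3) = (-1/3, -1/6).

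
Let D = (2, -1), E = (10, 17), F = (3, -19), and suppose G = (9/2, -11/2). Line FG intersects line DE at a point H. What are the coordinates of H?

Barycentric coordinates of G with respect to DEF: (1/4, 1/4, 1/2).
On side DE the F-coordinate is zero; dropping G's F-weight 1/2 and renormalizing the remaining 1/4 : 1/4 gives weights 1/2, 1/2 on D, E.
H = (1/2)·(2, -1) + (1/2)·(10, 17) = (6, 8).

(6, 8)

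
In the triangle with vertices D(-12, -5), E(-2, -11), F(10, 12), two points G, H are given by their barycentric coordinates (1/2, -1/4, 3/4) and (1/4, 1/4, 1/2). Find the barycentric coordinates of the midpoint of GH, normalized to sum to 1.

(3/8, 0, 5/8)

Since both coordinate triples sum to 1, the midpoint's barycentrics are the componentwise average.
(1/2+1/4)/2 = 3/8; similarly 0 and 5/8.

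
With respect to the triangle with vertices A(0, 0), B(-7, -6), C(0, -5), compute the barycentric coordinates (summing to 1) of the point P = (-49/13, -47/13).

Signed area of the reference triangle: [ABC] = ½·(0·(-6−(-5)) + (-7)·(-5−0) + 0·(0−(-6))) = ½·(0 + 35 + 0) = 35/2.
[PBC] = ½·((-49/13)·(-6−(-5)) + (-7)·(-5−(-47/13)) + 0·(-47/13−(-6))) = ½·(49/13 + 126/13 + 0) = 175/26, so the A-coordinate is (175/26)/(35/2) = 5/13.
[APC] = ½·(0·(-47/13−(-5)) + (-49/13)·(-5−0) + 0·(0−(-47/13))) = ½·(0 + 245/13 + 0) = 245/26, so the B-coordinate is 7/13.
[ABP] = ½·(0·(-6−(-47/13)) + (-7)·(-47/13−0) + (-49/13)·(0−(-6))) = ½·(0 + 329/13 − 294/13) = 35/26, so the C-coordinate is 1/13.
Check: 5/13 + 7/13 + 1/13 = 1.

(5/13, 7/13, 1/13)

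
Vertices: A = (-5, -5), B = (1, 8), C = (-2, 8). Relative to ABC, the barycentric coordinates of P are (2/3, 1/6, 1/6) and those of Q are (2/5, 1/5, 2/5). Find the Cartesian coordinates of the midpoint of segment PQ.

Barycentric coordinates of the midpoint are the average: (8/15, 11/60, 17/60).
Converting: (8/15)·A + (11/60)·B + (17/60)·C = (-61/20, 16/15).

(-61/20, 16/15)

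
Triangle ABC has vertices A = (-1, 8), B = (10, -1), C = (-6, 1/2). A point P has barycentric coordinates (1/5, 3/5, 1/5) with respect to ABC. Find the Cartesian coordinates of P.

P = (1/5)·A + (3/5)·B + (1/5)·C.
x-coordinate: (1/5)·(-1) + (3/5)·10 + (1/5)·(-6) = 23/5.
y-coordinate: (1/5)·8 + (3/5)·(-1) + (1/5)·(1/2) = 11/10.

(23/5, 11/10)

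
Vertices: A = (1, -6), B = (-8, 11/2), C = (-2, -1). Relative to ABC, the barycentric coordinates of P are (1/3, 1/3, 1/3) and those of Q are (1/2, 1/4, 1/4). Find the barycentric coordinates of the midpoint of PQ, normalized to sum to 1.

(5/12, 7/24, 7/24)

Since both coordinate triples sum to 1, the midpoint's barycentrics are the componentwise average.
(1/3+1/2)/2 = 5/12; similarly 7/24 and 7/24.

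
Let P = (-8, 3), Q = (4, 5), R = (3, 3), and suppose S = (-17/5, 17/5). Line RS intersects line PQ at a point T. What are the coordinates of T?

Barycentric coordinates of S with respect to PQR: (3/5, 1/5, 1/5).
On side PQ the R-coordinate is zero; dropping S's R-weight 1/5 and renormalizing the remaining 3/5 : 1/5 gives weights 3/4, 1/4 on P, Q.
T = (3/4)·(-8, 3) + (1/4)·(4, 5) = (-5, 7/2).

(-5, 7/2)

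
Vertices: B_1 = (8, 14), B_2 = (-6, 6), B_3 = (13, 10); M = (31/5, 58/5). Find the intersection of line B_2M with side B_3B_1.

(37/4, 13)

Barycentric coordinates of M with respect to B_1B_2B_3: (3/5, 1/5, 1/5).
On side B_3B_1 the B_2-coordinate is zero; dropping M's B_2-weight 1/5 and renormalizing the remaining 1/5 : 3/5 gives weights 1/4, 3/4 on B_3, B_1.
N = (1/4)·(13, 10) + (3/4)·(8, 14) = (37/4, 13).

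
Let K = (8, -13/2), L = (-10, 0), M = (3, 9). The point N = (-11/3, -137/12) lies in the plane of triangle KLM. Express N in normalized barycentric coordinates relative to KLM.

Signed area of the reference triangle: [KLM] = ½·(8·(0−9) + (-10)·(9−(-13/2)) + 3·(-13/2−0)) = ½·(-72 − 155 − 39/2) = -493/4.
[NLM] = ½·((-11/3)·(0−9) + (-10)·(9−(-137/12)) + 3·(-137/12−0)) = ½·(33 − 1225/6 − 137/4) = -2465/24, so the K-coordinate is (-2465/24)/(-493/4) = 5/6.
[KNM] = ½·(8·(-137/12−9) + (-11/3)·(9−(-13/2)) + 3·(-13/2−(-137/12))) = ½·(-490/3 − 341/6 + 59/4) = -2465/24, so the L-coordinate is 5/6.
[KLN] = ½·(8·(0−(-137/12)) + (-10)·(-137/12−(-13/2)) + (-11/3)·(-13/2−0)) = ½·(274/3 + 295/6 + 143/6) = 493/6, so the M-coordinate is -2/3.

(5/6, 5/6, -2/3)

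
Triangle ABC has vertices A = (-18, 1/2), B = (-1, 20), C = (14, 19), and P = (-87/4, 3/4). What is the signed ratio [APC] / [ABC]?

1/4

[ABC] = ½·((-18)·(20−19) + (-1)·(19−(1/2)) + 14·(1/2−20)) = ½·(-18 − 37/2 − 273) = -619/4.
[APC] = ½·((-18)·(3/4−19) + (-87/4)·(19−(1/2)) + 14·(1/2−(3/4))) = ½·(657/2 − 3219/8 − 7/2) = -619/16, so the ratio is (-619/16)/(-619/4) = 1/4.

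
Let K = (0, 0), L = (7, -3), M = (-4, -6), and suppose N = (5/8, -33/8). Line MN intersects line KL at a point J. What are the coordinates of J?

(21/4, -9/4)

Barycentric coordinates of N with respect to KLM: (1/8, 3/8, 1/2).
On side KL the M-coordinate is zero; dropping N's M-weight 1/2 and renormalizing the remaining 1/8 : 3/8 gives weights 1/4, 3/4 on K, L.
J = (1/4)·(0, 0) + (3/4)·(7, -3) = (21/4, -9/4).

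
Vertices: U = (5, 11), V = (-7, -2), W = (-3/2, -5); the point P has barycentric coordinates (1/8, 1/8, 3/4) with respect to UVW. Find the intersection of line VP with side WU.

Line VP meets WU where the V-coordinate vanishes; zeroing P's V-weight and renormalizing leaves W, U-weights 3/4 : 1/8 → (6/7, 1/7).
So Q = (6/7)·W + (1/7)·U = (-4/7, -19/7).

(-4/7, -19/7)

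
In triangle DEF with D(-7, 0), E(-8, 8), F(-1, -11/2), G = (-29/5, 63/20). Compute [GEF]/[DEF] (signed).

[DEF] = ½·((-7)·(8−(-11/2)) + (-8)·(-11/2−0) + (-1)·(0−8)) = ½·(-189/2 + 44 + 8) = -85/4.
[GEF] = ½·((-29/5)·(8−(-11/2)) + (-8)·(-11/2−(63/20)) + (-1)·(63/20−8)) = ½·(-783/10 + 346/5 + 97/20) = -17/8, so the ratio is (-17/8)/(-85/4) = 1/10.

1/10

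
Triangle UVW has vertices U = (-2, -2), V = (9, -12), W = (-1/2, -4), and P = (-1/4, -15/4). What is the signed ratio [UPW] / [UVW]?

1/8

[UVW] = ½·((-2)·(-12−(-4)) + 9·(-4−(-2)) + (-1/2)·(-2−(-12))) = ½·(16 − 18 − 5) = -7/2.
[UPW] = ½·((-2)·(-15/4−(-4)) + (-1/4)·(-4−(-2)) + (-1/2)·(-2−(-15/4))) = ½·(-1/2 + 1/2 − 7/8) = -7/16, so the ratio is (-7/16)/(-7/2) = 1/8.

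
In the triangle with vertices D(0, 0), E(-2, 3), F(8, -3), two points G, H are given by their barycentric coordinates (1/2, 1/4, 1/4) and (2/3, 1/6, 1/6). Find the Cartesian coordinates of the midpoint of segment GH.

(5/4, 0)

Barycentric coordinates of the midpoint are the average: (7/12, 5/24, 5/24).
Converting: (7/12)·D + (5/24)·E + (5/24)·F = (5/4, 0).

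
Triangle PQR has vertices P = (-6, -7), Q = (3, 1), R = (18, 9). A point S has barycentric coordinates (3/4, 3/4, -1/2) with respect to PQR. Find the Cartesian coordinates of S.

(-45/4, -9)

S = (3/4)·P + (3/4)·Q + (-1/2)·R.
x-coordinate: (3/4)·(-6) + (3/4)·3 + (-1/2)·18 = -45/4.
y-coordinate: (3/4)·(-7) + (3/4)·1 + (-1/2)·9 = -9.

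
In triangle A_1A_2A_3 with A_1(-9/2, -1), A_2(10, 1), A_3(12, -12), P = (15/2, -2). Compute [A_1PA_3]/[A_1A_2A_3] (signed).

3/5

[A_1A_2A_3] = ½·((-9/2)·(1−(-12)) + 10·(-12−(-1)) + 12·(-1−1)) = ½·(-117/2 − 110 − 24) = -385/4.
[A_1PA_3] = ½·((-9/2)·(-2−(-12)) + (15/2)·(-12−(-1)) + 12·(-1−(-2))) = ½·(-45 − 165/2 + 12) = -231/4, so the ratio is (-231/4)/(-385/4) = 3/5.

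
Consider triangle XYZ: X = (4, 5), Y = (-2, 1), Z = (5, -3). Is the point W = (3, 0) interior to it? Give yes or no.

Barycentric coordinates of W: (1/4, 1/4, 1/2).
The three coordinates are positive, positive, positive; a point is interior exactly when all three are positive.

yes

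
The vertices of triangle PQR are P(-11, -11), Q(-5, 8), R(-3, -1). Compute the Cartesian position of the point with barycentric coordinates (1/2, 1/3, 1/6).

(-23/3, -3)

S = (1/2)·P + (1/3)·Q + (1/6)·R.
x-coordinate: (1/2)·(-11) + (1/3)·(-5) + (1/6)·(-3) = -23/3.
y-coordinate: (1/2)·(-11) + (1/3)·8 + (1/6)·(-1) = -3.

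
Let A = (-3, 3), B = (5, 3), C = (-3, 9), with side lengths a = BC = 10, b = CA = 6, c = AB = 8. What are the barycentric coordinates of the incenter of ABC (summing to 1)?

(5/12, 1/4, 1/3)

The incenter has barycentric coordinates proportional to the opposite side lengths: (10 : 6 : 8).
Normalizing by 10+6+8 = 24 gives (5/12, 1/4, 1/3).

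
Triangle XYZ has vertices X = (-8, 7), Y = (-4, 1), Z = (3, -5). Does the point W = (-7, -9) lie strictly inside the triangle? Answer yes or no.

no

Barycentric coordinates of W: (-44/9, 82/9, -29/9).
The three coordinates are negative, positive, negative; a point is interior exactly when all three are positive.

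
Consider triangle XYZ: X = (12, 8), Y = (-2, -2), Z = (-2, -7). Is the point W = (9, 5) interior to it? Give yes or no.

yes

Barycentric coordinates of W: (11/14, 3/70, 6/35).
The three coordinates are positive, positive, positive; a point is interior exactly when all three are positive.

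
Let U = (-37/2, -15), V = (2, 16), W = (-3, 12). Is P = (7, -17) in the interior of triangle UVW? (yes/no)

Barycentric coordinates of P: (185/73, 1439/146, -1663/146).
The three coordinates are positive, positive, negative; a point is interior exactly when all three are positive.

no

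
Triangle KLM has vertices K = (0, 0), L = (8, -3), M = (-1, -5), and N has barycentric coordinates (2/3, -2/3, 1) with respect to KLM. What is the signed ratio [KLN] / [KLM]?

The signed ratio [KLN]/[KLM] equals the barycentric coordinate of N at vertex M, which is 1.

1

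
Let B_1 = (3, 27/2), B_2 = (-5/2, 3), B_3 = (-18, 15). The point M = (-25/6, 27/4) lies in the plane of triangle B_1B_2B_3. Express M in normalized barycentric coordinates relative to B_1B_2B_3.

Signed area of the reference triangle: [B_1B_2B_3] = ½·(3·(3−15) + (-5/2)·(15−(27/2)) + (-18)·(27/2−3)) = ½·(-36 − 15/4 − 189) = -915/8.
[MB_2B_3] = ½·((-25/6)·(3−15) + (-5/2)·(15−(27/4)) + (-18)·(27/4−3)) = ½·(50 − 165/8 − 135/2) = -305/16, so the B_1-coordinate is (-305/16)/(-915/8) = 1/6.
[B_1MB_3] = ½·(3·(27/4−15) + (-25/6)·(15−(27/2)) + (-18)·(27/2−(27/4))) = ½·(-99/4 − 25/4 − 243/2) = -305/4, so the B_2-coordinate is 2/3.
[B_1B_2M] = ½·(3·(3−(27/4)) + (-5/2)·(27/4−(27/2)) + (-25/6)·(27/2−3)) = ½·(-45/4 + 135/8 − 175/4) = -305/16, so the B_3-coordinate is 1/6.
Check: 1/6 + 2/3 + 1/6 = 1.

(1/6, 2/3, 1/6)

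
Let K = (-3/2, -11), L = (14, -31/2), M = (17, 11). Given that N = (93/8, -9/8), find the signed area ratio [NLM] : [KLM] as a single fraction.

1/4

[KLM] = ½·((-3/2)·(-31/2−11) + 14·(11−(-11)) + 17·(-11−(-31/2))) = ½·(159/4 + 308 + 153/2) = 1697/8.
[NLM] = ½·((93/8)·(-31/2−11) + 14·(11−(-9/8)) + 17·(-9/8−(-31/2))) = ½·(-4929/16 + 679/4 + 1955/8) = 1697/32, so the ratio is (1697/32)/(1697/8) = 1/4.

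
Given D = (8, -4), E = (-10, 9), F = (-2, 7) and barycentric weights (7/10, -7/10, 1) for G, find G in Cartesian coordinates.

(53/5, -21/10)

G = (7/10)·D + (-7/10)·E + 1·F.
x-coordinate: (7/10)·8 + (-7/10)·(-10) + 1·(-2) = 53/5.
y-coordinate: (7/10)·(-4) + (-7/10)·9 + 1·7 = -21/10.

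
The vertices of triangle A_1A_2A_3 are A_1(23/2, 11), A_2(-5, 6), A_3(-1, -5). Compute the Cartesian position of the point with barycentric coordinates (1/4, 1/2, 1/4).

(1/8, 9/2)

P = (1/4)·A_1 + (1/2)·A_2 + (1/4)·A_3.
x-coordinate: (1/4)·(23/2) + (1/2)·(-5) + (1/4)·(-1) = 1/8.
y-coordinate: (1/4)·11 + (1/2)·6 + (1/4)·(-5) = 9/2.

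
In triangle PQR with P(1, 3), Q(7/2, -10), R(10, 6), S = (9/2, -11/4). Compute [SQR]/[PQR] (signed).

1/4

[PQR] = ½·(1·(-10−6) + (7/2)·(6−3) + 10·(3−(-10))) = ½·(-16 + 21/2 + 130) = 249/4.
[SQR] = ½·((9/2)·(-10−6) + (7/2)·(6−(-11/4)) + 10·(-11/4−(-10))) = ½·(-72 + 245/8 + 145/2) = 249/16, so the ratio is (249/16)/(249/4) = 1/4.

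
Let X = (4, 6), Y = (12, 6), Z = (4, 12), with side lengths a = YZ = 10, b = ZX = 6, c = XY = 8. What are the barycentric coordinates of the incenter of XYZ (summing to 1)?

The incenter has barycentric coordinates proportional to the opposite side lengths: (10 : 6 : 8).
Normalizing by 10+6+8 = 24 gives (5/12, 1/4, 1/3).

(5/12, 1/4, 1/3)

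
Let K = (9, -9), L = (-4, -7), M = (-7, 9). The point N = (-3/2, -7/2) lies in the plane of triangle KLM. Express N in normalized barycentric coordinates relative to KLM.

(1/4, 1/2, 1/4)

Signed area of the reference triangle: [KLM] = ½·(9·(-7−9) + (-4)·(9−(-9)) + (-7)·(-9−(-7))) = ½·(-144 − 72 + 14) = -101.
[NLM] = ½·((-3/2)·(-7−9) + (-4)·(9−(-7/2)) + (-7)·(-7/2−(-7))) = ½·(24 − 50 − 49/2) = -101/4, so the K-coordinate is (-101/4)/(-101) = 1/4.
[KNM] = ½·(9·(-7/2−9) + (-3/2)·(9−(-9)) + (-7)·(-9−(-7/2))) = ½·(-225/2 − 27 + 77/2) = -101/2, so the L-coordinate is 1/2.
[KLN] = ½·(9·(-7−(-7/2)) + (-4)·(-7/2−(-9)) + (-3/2)·(-9−(-7))) = ½·(-63/2 − 22 + 3) = -101/4, so the M-coordinate is 1/4.
Check: 1/4 + 1/2 + 1/4 = 1.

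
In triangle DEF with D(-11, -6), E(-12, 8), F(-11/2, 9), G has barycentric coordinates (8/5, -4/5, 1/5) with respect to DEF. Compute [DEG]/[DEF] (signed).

1/5

The signed ratio [DEG]/[DEF] equals the barycentric coordinate of G at vertex F, which is 1/5.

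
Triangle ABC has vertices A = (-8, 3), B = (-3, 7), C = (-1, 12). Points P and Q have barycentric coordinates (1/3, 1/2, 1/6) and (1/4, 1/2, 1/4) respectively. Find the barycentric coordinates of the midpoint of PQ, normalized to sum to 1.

Since both coordinate triples sum to 1, the midpoint's barycentrics are the componentwise average.
(1/3+1/4)/2 = 7/24; similarly 1/2 and 5/24.

(7/24, 1/2, 5/24)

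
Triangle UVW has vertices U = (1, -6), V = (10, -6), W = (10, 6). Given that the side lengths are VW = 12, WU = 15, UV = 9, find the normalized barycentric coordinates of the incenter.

(1/3, 5/12, 1/4)

The incenter has barycentric coordinates proportional to the opposite side lengths: (12 : 15 : 9).
Normalizing by 12+15+9 = 36 gives (1/3, 5/12, 1/4).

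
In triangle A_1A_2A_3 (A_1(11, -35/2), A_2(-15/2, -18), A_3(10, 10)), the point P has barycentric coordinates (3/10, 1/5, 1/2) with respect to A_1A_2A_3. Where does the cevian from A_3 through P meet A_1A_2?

Line A_3P meets A_1A_2 where the A_3-coordinate vanishes; zeroing P's A_3-weight and renormalizing leaves A_1, A_2-weights 3/10 : 1/5 → (3/5, 2/5).
So Q = (3/5)·A_1 + (2/5)·A_2 = (18/5, -177/10).

(18/5, -177/10)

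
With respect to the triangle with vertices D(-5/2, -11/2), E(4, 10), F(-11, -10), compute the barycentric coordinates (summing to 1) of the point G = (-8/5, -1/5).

Signed area of the reference triangle: [DEF] = ½·((-5/2)·(10−(-10)) + 4·(-10−(-11/2)) + (-11)·(-11/2−10)) = ½·(-50 − 18 + 341/2) = 205/4.
[GEF] = ½·((-8/5)·(10−(-10)) + 4·(-10−(-1/5)) + (-11)·(-1/5−10)) = ½·(-32 − 196/5 + 561/5) = 41/2, so the D-coordinate is (41/2)/(205/4) = 2/5.
[DGF] = ½·((-5/2)·(-1/5−(-10)) + (-8/5)·(-10−(-11/2)) + (-11)·(-11/2−(-1/5))) = ½·(-49/2 + 36/5 + 583/10) = 41/2, so the E-coordinate is 2/5.
[DEG] = ½·((-5/2)·(10−(-1/5)) + 4·(-1/5−(-11/2)) + (-8/5)·(-11/2−10)) = ½·(-51/2 + 106/5 + 124/5) = 41/4, so the F-coordinate is 1/5.

(2/5, 2/5, 1/5)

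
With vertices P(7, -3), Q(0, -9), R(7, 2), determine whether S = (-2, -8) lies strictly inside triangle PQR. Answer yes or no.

Barycentric coordinates of S: (-29/35, 9/7, 19/35).
The three coordinates are negative, positive, positive; a point is interior exactly when all three are positive.

no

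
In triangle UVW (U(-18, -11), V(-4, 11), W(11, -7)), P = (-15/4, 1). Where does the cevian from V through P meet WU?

(-7/2, -9)

Barycentric coordinates of P with respect to UVW: (1/4, 1/2, 1/4).
On side WU the V-coordinate is zero; dropping P's V-weight 1/2 and renormalizing the remaining 1/4 : 1/4 gives weights 1/2, 1/2 on W, U.
Q = (1/2)·(11, -7) + (1/2)·(-18, -11) = (-7/2, -9).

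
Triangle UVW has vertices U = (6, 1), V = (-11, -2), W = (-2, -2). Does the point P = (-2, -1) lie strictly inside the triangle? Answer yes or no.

Barycentric coordinates of P: (1/3, 8/27, 10/27).
The three coordinates are positive, positive, positive; a point is interior exactly when all three are positive.

yes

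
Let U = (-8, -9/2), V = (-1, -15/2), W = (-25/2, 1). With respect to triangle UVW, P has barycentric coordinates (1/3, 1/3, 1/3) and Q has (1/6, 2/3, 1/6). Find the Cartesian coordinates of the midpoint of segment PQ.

Barycentric coordinates of the midpoint are the average: (1/4, 1/2, 1/4).
Converting: (1/4)·U + (1/2)·V + (1/4)·W = (-45/8, -37/8).

(-45/8, -37/8)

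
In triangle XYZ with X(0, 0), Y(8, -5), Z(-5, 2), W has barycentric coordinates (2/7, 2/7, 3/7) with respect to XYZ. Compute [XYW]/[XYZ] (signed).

3/7

The signed ratio [XYW]/[XYZ] equals the barycentric coordinate of W at vertex Z, which is 3/7.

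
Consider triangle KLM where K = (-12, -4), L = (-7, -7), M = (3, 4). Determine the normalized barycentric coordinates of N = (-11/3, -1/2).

(1/3, 1/6, 1/2)

Signed area of the reference triangle: [KLM] = ½·((-12)·(-7−4) + (-7)·(4−(-4)) + 3·(-4−(-7))) = ½·(132 − 56 + 9) = 85/2.
[NLM] = ½·((-11/3)·(-7−4) + (-7)·(4−(-1/2)) + 3·(-1/2−(-7))) = ½·(121/3 − 63/2 + 39/2) = 85/6, so the K-coordinate is (85/6)/(85/2) = 1/3.
[KNM] = ½·((-12)·(-1/2−4) + (-11/3)·(4−(-4)) + 3·(-4−(-1/2))) = ½·(54 − 88/3 − 21/2) = 85/12, so the L-coordinate is 1/6.
[KLN] = ½·((-12)·(-7−(-1/2)) + (-7)·(-1/2−(-4)) + (-11/3)·(-4−(-7))) = ½·(78 − 49/2 − 11) = 85/4, so the M-coordinate is 1/2.
Check: 1/3 + 1/6 + 1/2 = 1.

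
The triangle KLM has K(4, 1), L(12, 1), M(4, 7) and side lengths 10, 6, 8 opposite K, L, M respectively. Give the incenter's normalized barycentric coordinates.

The incenter has barycentric coordinates proportional to the opposite side lengths: (10 : 6 : 8).
Normalizing by 10+6+8 = 24 gives (5/12, 1/4, 1/3).

(5/12, 1/4, 1/3)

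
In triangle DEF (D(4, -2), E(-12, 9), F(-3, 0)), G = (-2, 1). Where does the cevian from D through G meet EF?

(-6, 3)

Barycentric coordinates of G with respect to DEF: (2/5, 1/5, 2/5).
On side EF the D-coordinate is zero; dropping G's D-weight 2/5 and renormalizing the remaining 1/5 : 2/5 gives weights 1/3, 2/3 on E, F.
H = (1/3)·(-12, 9) + (2/3)·(-3, 0) = (-6, 3).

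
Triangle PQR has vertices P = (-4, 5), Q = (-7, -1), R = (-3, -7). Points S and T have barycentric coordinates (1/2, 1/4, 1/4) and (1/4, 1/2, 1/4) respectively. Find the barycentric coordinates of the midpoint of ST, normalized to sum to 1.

Since both coordinate triples sum to 1, the midpoint's barycentrics are the componentwise average.
(1/2+1/4)/2 = 3/8; similarly 3/8 and 1/4.

(3/8, 3/8, 1/4)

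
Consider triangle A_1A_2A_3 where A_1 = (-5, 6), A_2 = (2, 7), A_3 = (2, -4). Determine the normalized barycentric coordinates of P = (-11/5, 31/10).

Signed area of the reference triangle: [A_1A_2A_3] = ½·((-5)·(7−(-4)) + 2·(-4−6) + 2·(6−7)) = ½·(-55 − 20 − 2) = -77/2.
[PA_2A_3] = ½·((-11/5)·(7−(-4)) + 2·(-4−(31/10)) + 2·(31/10−7)) = ½·(-121/5 − 71/5 − 39/5) = -231/10, so the A_1-coordinate is (-231/10)/(-77/2) = 3/5.
[A_1PA_3] = ½·((-5)·(31/10−(-4)) + (-11/5)·(-4−6) + 2·(6−(31/10))) = ½·(-71/2 + 22 + 29/5) = -77/20, so the A_2-coordinate is 1/10.
[A_1A_2P] = ½·((-5)·(7−(31/10)) + 2·(31/10−6) + (-11/5)·(6−7)) = ½·(-39/2 − 29/5 + 11/5) = -231/20, so the A_3-coordinate is 3/10.

(3/5, 1/10, 3/10)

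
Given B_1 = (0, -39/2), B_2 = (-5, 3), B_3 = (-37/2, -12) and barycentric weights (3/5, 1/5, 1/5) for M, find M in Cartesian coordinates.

M = (3/5)·B_1 + (1/5)·B_2 + (1/5)·B_3.
x-coordinate: (3/5)·0 + (1/5)·(-5) + (1/5)·(-37/2) = -47/10.
y-coordinate: (3/5)·(-39/2) + (1/5)·3 + (1/5)·(-12) = -27/2.

(-47/10, -27/2)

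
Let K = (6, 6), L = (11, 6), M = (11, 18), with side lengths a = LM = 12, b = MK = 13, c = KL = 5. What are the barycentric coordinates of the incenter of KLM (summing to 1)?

(2/5, 13/30, 1/6)

The incenter has barycentric coordinates proportional to the opposite side lengths: (12 : 13 : 5).
Normalizing by 12+13+5 = 30 gives (2/5, 13/30, 1/6).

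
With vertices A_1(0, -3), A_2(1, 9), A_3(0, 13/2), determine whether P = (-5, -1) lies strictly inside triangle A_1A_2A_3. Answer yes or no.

Barycentric coordinates of P: (-10/19, -5, 124/19).
The three coordinates are negative, negative, positive; a point is interior exactly when all three are positive.

no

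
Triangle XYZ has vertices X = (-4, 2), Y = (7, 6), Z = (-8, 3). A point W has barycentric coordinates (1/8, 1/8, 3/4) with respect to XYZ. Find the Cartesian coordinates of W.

W = (1/8)·X + (1/8)·Y + (3/4)·Z.
x-coordinate: (1/8)·(-4) + (1/8)·7 + (3/4)·(-8) = -45/8.
y-coordinate: (1/8)·2 + (1/8)·6 + (3/4)·3 = 13/4.

(-45/8, 13/4)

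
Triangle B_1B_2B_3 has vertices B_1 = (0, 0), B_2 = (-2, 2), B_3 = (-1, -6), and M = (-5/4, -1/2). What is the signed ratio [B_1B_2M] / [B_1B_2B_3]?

1/4

[B_1B_2B_3] = ½·(0·(2−(-6)) + (-2)·(-6−0) + (-1)·(0−2)) = ½·(0 + 12 + 2) = 7.
[B_1B_2M] = ½·(0·(2−(-1/2)) + (-2)·(-1/2−0) + (-5/4)·(0−2)) = ½·(0 + 1 + 5/2) = 7/4, so the ratio is (7/4)/7 = 1/4.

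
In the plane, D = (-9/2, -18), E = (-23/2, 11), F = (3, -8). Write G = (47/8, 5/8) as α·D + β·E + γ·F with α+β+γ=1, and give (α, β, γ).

(-5/8, 1/8, 3/2)

Signed area of the reference triangle: [DEF] = ½·((-9/2)·(11−(-8)) + (-23/2)·(-8−(-18)) + 3·(-18−11)) = ½·(-171/2 − 115 − 87) = -575/4.
[GEF] = ½·((47/8)·(11−(-8)) + (-23/2)·(-8−(5/8)) + 3·(5/8−11)) = ½·(893/8 + 1587/16 − 249/8) = 2875/32, so the D-coordinate is (2875/32)/(-575/4) = -5/8.
[DGF] = ½·((-9/2)·(5/8−(-8)) + (47/8)·(-8−(-18)) + 3·(-18−(5/8))) = ½·(-621/16 + 235/4 − 447/8) = -575/32, so the E-coordinate is 1/8.
[DEG] = ½·((-9/2)·(11−(5/8)) + (-23/2)·(5/8−(-18)) + (47/8)·(-18−11)) = ½·(-747/16 − 3427/16 − 1363/8) = -1725/8, so the F-coordinate is 3/2.
Check: -5/8 + 1/8 + 3/2 = 1.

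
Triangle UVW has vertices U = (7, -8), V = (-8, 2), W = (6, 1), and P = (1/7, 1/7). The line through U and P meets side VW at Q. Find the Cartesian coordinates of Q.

(-1, 3/2)

Barycentric coordinates of P with respect to UVW: (1/7, 3/7, 3/7).
On side VW the U-coordinate is zero; dropping P's U-weight 1/7 and renormalizing the remaining 3/7 : 3/7 gives weights 1/2, 1/2 on V, W.
Q = (1/2)·(-8, 2) + (1/2)·(6, 1) = (-1, 3/2).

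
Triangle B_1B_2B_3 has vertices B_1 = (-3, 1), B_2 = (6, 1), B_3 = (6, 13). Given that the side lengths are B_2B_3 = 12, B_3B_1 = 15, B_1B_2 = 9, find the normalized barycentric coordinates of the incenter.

The incenter has barycentric coordinates proportional to the opposite side lengths: (12 : 15 : 9).
Normalizing by 12+15+9 = 36 gives (1/3, 5/12, 1/4).

(1/3, 5/12, 1/4)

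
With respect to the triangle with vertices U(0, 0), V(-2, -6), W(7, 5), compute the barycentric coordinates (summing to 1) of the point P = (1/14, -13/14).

(5/7, 3/14, 1/14)

Signed area of the reference triangle: [UVW] = ½·(0·(-6−5) + (-2)·(5−0) + 7·(0−(-6))) = ½·(0 − 10 + 42) = 16.
[PVW] = ½·((1/14)·(-6−5) + (-2)·(5−(-13/14)) + 7·(-13/14−(-6))) = ½·(-11/14 − 83/7 + 71/2) = 80/7, so the U-coordinate is (80/7)/16 = 5/7.
[UPW] = ½·(0·(-13/14−5) + (1/14)·(5−0) + 7·(0−(-13/14))) = ½·(0 + 5/14 + 13/2) = 24/7, so the V-coordinate is 3/14.
[UVP] = ½·(0·(-6−(-13/14)) + (-2)·(-13/14−0) + (1/14)·(0−(-6))) = ½·(0 + 13/7 + 3/7) = 8/7, so the W-coordinate is 1/14.
Check: 5/7 + 3/14 + 1/14 = 1.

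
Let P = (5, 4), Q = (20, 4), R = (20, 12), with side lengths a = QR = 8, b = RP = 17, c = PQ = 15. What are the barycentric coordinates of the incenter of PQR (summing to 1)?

The incenter has barycentric coordinates proportional to the opposite side lengths: (8 : 17 : 15).
Normalizing by 8+17+15 = 40 gives (1/5, 17/40, 3/8).

(1/5, 17/40, 3/8)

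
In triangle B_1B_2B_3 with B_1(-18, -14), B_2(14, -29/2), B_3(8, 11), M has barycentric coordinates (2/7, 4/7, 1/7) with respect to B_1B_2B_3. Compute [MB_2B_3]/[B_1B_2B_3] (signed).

The signed ratio [MB_2B_3]/[B_1B_2B_3] equals the barycentric coordinate of M at vertex B_1, which is 2/7.

2/7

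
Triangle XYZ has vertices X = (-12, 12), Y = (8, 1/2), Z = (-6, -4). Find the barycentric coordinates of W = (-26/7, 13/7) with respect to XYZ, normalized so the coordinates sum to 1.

Signed area of the reference triangle: [XYZ] = ½·((-12)·(1/2−(-4)) + 8·(-4−12) + (-6)·(12−(1/2))) = ½·(-54 − 128 − 69) = -251/2.
[WYZ] = ½·((-26/7)·(1/2−(-4)) + 8·(-4−(13/7)) + (-6)·(13/7−(1/2))) = ½·(-117/7 − 328/7 − 57/7) = -251/7, so the X-coordinate is (-251/7)/(-251/2) = 2/7.
[XWZ] = ½·((-12)·(13/7−(-4)) + (-26/7)·(-4−12) + (-6)·(12−(13/7))) = ½·(-492/7 + 416/7 − 426/7) = -251/7, so the Y-coordinate is 2/7.
[XYW] = ½·((-12)·(1/2−(13/7)) + 8·(13/7−12) + (-26/7)·(12−(1/2))) = ½·(114/7 − 568/7 − 299/7) = -753/14, so the Z-coordinate is 3/7.
Check: 2/7 + 2/7 + 3/7 = 1.

(2/7, 2/7, 3/7)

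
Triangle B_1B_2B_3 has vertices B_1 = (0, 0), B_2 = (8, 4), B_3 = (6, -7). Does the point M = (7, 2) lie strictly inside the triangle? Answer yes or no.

Barycentric coordinates of M: (7/80, 61/80, 3/20).
The three coordinates are positive, positive, positive; a point is interior exactly when all three are positive.

yes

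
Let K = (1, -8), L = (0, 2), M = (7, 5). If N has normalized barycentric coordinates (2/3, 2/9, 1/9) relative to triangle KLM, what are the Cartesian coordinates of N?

(13/9, -13/3)

N = (2/3)·K + (2/9)·L + (1/9)·M.
x-coordinate: (2/3)·1 + (2/9)·0 + (1/9)·7 = 13/9.
y-coordinate: (2/3)·(-8) + (2/9)·2 + (1/9)·5 = -13/3.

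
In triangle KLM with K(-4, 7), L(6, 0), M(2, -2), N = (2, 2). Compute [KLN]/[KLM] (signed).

1/6

[KLM] = ½·((-4)·(0−(-2)) + 6·(-2−7) + 2·(7−0)) = ½·(-8 − 54 + 14) = -24.
[KLN] = ½·((-4)·(0−2) + 6·(2−7) + 2·(7−0)) = ½·(8 − 30 + 14) = -4, so the ratio is (-4)/(-24) = 1/6.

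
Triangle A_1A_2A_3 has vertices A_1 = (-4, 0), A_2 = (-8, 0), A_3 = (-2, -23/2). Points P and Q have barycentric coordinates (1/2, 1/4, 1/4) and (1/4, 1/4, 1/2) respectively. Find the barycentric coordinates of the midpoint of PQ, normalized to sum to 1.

Since both coordinate triples sum to 1, the midpoint's barycentrics are the componentwise average.
(1/2+1/4)/2 = 3/8; similarly 1/4 and 3/8.

(3/8, 1/4, 3/8)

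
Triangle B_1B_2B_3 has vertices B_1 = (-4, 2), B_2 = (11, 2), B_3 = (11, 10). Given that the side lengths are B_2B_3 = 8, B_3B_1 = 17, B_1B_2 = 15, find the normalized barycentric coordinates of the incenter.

The incenter has barycentric coordinates proportional to the opposite side lengths: (8 : 17 : 15).
Normalizing by 8+17+15 = 40 gives (1/5, 17/40, 3/8).

(1/5, 17/40, 3/8)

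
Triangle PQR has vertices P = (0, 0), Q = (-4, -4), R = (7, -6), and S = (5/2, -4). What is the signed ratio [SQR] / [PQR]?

1/4

[PQR] = ½·(0·(-4−(-6)) + (-4)·(-6−0) + 7·(0−(-4))) = ½·(0 + 24 + 28) = 26.
[SQR] = ½·((5/2)·(-4−(-6)) + (-4)·(-6−(-4)) + 7·(-4−(-4))) = ½·(5 + 8 + 0) = 13/2, so the ratio is (13/2)/26 = 1/4.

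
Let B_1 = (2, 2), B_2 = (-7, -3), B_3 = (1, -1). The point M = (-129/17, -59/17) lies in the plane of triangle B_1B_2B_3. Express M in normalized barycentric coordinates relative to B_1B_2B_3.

Signed area of the reference triangle: [B_1B_2B_3] = ½·(2·(-3−(-1)) + (-7)·(-1−2) + 1·(2−(-3))) = ½·(-4 + 21 + 5) = 11.
[MB_2B_3] = ½·((-129/17)·(-3−(-1)) + (-7)·(-1−(-59/17)) + 1·(-59/17−(-3))) = ½·(258/17 − 294/17 − 8/17) = -22/17, so the B_1-coordinate is (-22/17)/11 = -2/17.
[B_1MB_3] = ½·(2·(-59/17−(-1)) + (-129/17)·(-1−2) + 1·(2−(-59/17))) = ½·(-84/17 + 387/17 + 93/17) = 198/17, so the B_2-coordinate is 18/17.
[B_1B_2M] = ½·(2·(-3−(-59/17)) + (-7)·(-59/17−2) + (-129/17)·(2−(-3))) = ½·(16/17 + 651/17 − 645/17) = 11/17, so the B_3-coordinate is 1/17.

(-2/17, 18/17, 1/17)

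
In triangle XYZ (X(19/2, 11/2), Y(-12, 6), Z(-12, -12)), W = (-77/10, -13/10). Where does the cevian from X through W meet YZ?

Barycentric coordinates of W with respect to XYZ: (1/5, 2/5, 2/5).
On side YZ the X-coordinate is zero; dropping W's X-weight 1/5 and renormalizing the remaining 2/5 : 2/5 gives weights 1/2, 1/2 on Y, Z.
V = (1/2)·(-12, 6) + (1/2)·(-12, -12) = (-12, -3).

(-12, -3)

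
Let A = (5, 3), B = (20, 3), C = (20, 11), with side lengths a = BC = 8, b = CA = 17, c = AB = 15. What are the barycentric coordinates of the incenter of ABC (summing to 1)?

(1/5, 17/40, 3/8)

The incenter has barycentric coordinates proportional to the opposite side lengths: (8 : 17 : 15).
Normalizing by 8+17+15 = 40 gives (1/5, 17/40, 3/8).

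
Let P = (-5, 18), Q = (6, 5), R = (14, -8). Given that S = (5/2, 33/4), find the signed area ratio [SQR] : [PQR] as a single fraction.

[PQR] = ½·((-5)·(5−(-8)) + 6·(-8−18) + 14·(18−5)) = ½·(-65 − 156 + 182) = -39/2.
[SQR] = ½·((5/2)·(5−(-8)) + 6·(-8−(33/4)) + 14·(33/4−5)) = ½·(65/2 − 195/2 + 91/2) = -39/4, so the ratio is (-39/4)/(-39/2) = 1/2.

1/2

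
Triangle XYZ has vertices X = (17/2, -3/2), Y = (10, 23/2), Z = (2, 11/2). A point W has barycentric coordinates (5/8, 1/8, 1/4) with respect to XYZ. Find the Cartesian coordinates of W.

(113/16, 15/8)

W = (5/8)·X + (1/8)·Y + (1/4)·Z.
x-coordinate: (5/8)·(17/2) + (1/8)·10 + (1/4)·2 = 113/16.
y-coordinate: (5/8)·(-3/2) + (1/8)·(23/2) + (1/4)·(11/2) = 15/8.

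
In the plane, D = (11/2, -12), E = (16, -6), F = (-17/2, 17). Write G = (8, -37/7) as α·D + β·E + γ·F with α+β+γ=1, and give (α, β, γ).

(3/7, 3/7, 1/7)

Signed area of the reference triangle: [DEF] = ½·((11/2)·(-6−17) + 16·(17−(-12)) + (-17/2)·(-12−(-6))) = ½·(-253/2 + 464 + 51) = 777/4.
[GEF] = ½·(8·(-6−17) + 16·(17−(-37/7)) + (-17/2)·(-37/7−(-6))) = ½·(-184 + 2496/7 − 85/14) = 333/4, so the D-coordinate is (333/4)/(777/4) = 3/7.
[DGF] = ½·((11/2)·(-37/7−17) + 8·(17−(-12)) + (-17/2)·(-12−(-37/7))) = ½·(-858/7 + 232 + 799/14) = 333/4, so the E-coordinate is 3/7.
[DEG] = ½·((11/2)·(-6−(-37/7)) + 16·(-37/7−(-12)) + 8·(-12−(-6))) = ½·(-55/14 + 752/7 − 48) = 111/4, so the F-coordinate is 1/7.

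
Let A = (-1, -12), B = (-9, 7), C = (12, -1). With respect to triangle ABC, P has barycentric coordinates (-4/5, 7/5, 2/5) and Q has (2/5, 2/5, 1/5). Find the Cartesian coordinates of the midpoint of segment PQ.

Barycentric coordinates of the midpoint are the average: (-1/5, 9/10, 3/10).
Converting: (-1/5)·A + (9/10)·B + (3/10)·C = (-43/10, 42/5).

(-43/10, 42/5)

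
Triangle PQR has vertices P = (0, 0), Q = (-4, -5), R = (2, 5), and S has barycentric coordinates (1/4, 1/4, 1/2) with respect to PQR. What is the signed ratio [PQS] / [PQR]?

The signed ratio [PQS]/[PQR] equals the barycentric coordinate of S at vertex R, which is 1/2.

1/2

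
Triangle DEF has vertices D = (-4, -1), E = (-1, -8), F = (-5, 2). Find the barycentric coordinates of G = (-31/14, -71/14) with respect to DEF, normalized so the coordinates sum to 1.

Signed area of the reference triangle: [DEF] = ½·((-4)·(-8−2) + (-1)·(2−(-1)) + (-5)·(-1−(-8))) = ½·(40 − 3 − 35) = 1.
[GEF] = ½·((-31/14)·(-8−2) + (-1)·(2−(-71/14)) + (-5)·(-71/14−(-8))) = ½·(155/7 − 99/14 − 205/14) = 3/14, so the D-coordinate is (3/14)/1 = 3/14.
[DGF] = ½·((-4)·(-71/14−2) + (-31/14)·(2−(-1)) + (-5)·(-1−(-71/14))) = ½·(198/7 − 93/14 − 285/14) = 9/14, so the E-coordinate is 9/14.
[DEG] = ½·((-4)·(-8−(-71/14)) + (-1)·(-71/14−(-1)) + (-31/14)·(-1−(-8))) = ½·(82/7 + 57/14 − 31/2) = 1/7, so the F-coordinate is 1/7.

(3/14, 9/14, 1/7)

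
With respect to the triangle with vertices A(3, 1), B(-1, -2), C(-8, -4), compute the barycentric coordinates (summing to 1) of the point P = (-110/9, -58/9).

Signed area of the reference triangle: [ABC] = ½·(3·(-2−(-4)) + (-1)·(-4−1) + (-8)·(1−(-2))) = ½·(6 + 5 − 24) = -13/2.
[PBC] = ½·((-110/9)·(-2−(-4)) + (-1)·(-4−(-58/9)) + (-8)·(-58/9−(-2))) = ½·(-220/9 − 22/9 + 320/9) = 13/3, so the A-coordinate is (13/3)/(-13/2) = -2/3.
[APC] = ½·(3·(-58/9−(-4)) + (-110/9)·(-4−1) + (-8)·(1−(-58/9))) = ½·(-22/3 + 550/9 − 536/9) = -26/9, so the B-coordinate is 4/9.
[ABP] = ½·(3·(-2−(-58/9)) + (-1)·(-58/9−1) + (-110/9)·(1−(-2))) = ½·(40/3 + 67/9 − 110/3) = -143/18, so the C-coordinate is 11/9.

(-2/3, 4/9, 11/9)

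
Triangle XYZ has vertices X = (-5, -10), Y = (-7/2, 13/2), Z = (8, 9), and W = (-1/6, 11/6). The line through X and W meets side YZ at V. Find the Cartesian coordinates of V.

(9/4, 31/4)

Barycentric coordinates of W with respect to XYZ: (1/3, 1/3, 1/3).
On side YZ the X-coordinate is zero; dropping W's X-weight 1/3 and renormalizing the remaining 1/3 : 1/3 gives weights 1/2, 1/2 on Y, Z.
V = (1/2)·(-7/2, 13/2) + (1/2)·(8, 9) = (9/4, 31/4).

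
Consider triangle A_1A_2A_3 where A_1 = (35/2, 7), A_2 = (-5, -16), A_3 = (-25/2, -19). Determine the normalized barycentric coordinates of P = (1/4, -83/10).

(2/5, 1/10, 1/2)

Signed area of the reference triangle: [A_1A_2A_3] = ½·((35/2)·(-16−(-19)) + (-5)·(-19−7) + (-25/2)·(7−(-16))) = ½·(105/2 + 130 − 575/2) = -105/2.
[PA_2A_3] = ½·((1/4)·(-16−(-19)) + (-5)·(-19−(-83/10)) + (-25/2)·(-83/10−(-16))) = ½·(3/4 + 107/2 − 385/4) = -21, so the A_1-coordinate is (-21)/(-105/2) = 2/5.
[A_1PA_3] = ½·((35/2)·(-83/10−(-19)) + (1/4)·(-19−7) + (-25/2)·(7−(-83/10))) = ½·(749/4 − 13/2 − 765/4) = -21/4, so the A_2-coordinate is 1/10.
[A_1A_2P] = ½·((35/2)·(-16−(-83/10)) + (-5)·(-83/10−7) + (1/4)·(7−(-16))) = ½·(-539/4 + 153/2 + 23/4) = -105/4, so the A_3-coordinate is 1/2.
Check: 2/5 + 1/10 + 1/2 = 1.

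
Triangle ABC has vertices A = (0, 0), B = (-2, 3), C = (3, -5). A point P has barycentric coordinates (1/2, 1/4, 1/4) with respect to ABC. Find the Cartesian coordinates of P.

P = (1/2)·A + (1/4)·B + (1/4)·C.
x-coordinate: (1/2)·0 + (1/4)·(-2) + (1/4)·3 = 1/4.
y-coordinate: (1/2)·0 + (1/4)·3 + (1/4)·(-5) = -1/2.

(1/4, -1/2)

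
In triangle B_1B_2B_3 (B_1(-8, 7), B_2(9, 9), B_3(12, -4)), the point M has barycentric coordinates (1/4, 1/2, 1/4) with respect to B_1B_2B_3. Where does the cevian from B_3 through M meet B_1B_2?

(10/3, 25/3)

Line B_3M meets B_1B_2 where the B_3-coordinate vanishes; zeroing M's B_3-weight and renormalizing leaves B_1, B_2-weights 1/4 : 1/2 → (1/3, 2/3).
So N = (1/3)·B_1 + (2/3)·B_2 = (10/3, 25/3).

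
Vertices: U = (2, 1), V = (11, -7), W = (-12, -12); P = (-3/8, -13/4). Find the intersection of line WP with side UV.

Barycentric coordinates of P with respect to UVW: (5/8, 1/8, 1/4).
On side UV the W-coordinate is zero; dropping P's W-weight 1/4 and renormalizing the remaining 5/8 : 1/8 gives weights 5/6, 1/6 on U, V.
Q = (5/6)·(2, 1) + (1/6)·(11, -7) = (7/2, -1/3).

(7/2, -1/3)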